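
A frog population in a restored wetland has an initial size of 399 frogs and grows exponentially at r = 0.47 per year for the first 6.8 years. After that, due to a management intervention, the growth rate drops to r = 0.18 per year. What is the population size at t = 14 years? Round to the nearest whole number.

35631 frogs

Phase 1: N(6.8) = 399·e^(0.47×6.8) = 399·e^3.196 = 9749.4.
Phase 2 runs for 14 − 6.8 = 7.2 years at r = 0.18.
N(14) = 9749.4·e^(0.18×7.2) = 9749.4·e^1.296 = 35630.6.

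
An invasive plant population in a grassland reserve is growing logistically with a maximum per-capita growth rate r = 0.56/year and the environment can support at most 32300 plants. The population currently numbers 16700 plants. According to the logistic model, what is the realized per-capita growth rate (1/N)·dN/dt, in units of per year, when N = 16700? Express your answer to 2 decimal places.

0.27 per year

(1/N)·dN/dt = r(1 − N/K) = 0.56 × (1 − 16700/32300).
= 0.56 × 0.48297 = 0.27046.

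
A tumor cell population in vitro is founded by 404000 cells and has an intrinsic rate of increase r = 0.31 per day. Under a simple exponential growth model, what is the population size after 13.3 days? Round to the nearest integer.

N(t) = N₀·e^(rt) = 404000 × e^(0.31×13.3) = 404000 × e^4.123.
e^4.123 ≈ 61.744, so N ≈ 404000 × 61.744 = 2.494466×10^7.

24944656 cells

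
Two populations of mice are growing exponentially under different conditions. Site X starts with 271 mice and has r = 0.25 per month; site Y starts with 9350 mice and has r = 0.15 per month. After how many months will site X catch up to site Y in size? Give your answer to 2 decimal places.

Set 271·e^(0.25t) = 9350·e^(0.15t).
e^((0.25 − 0.15)t) = 9350/271 → e^(0.1·t) = 34.502.
0.1·t = ln(34.502) = 3.541, so t = 3.541/0.1 = 35.41.

35.41 months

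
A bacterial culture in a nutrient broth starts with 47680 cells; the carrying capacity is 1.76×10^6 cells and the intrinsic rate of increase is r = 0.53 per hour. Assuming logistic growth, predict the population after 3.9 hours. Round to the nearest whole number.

A = (K − N₀)/N₀ = (1.76×10^6 − 47680)/47680 = 35.913.
N(t) = K/(1 + A·e^(−rt)) = 1.76×10^6/(1 + 35.913×e^(−0.53×3.9)).
e^(−2.067) = 0.12656; denominator = 1 + 35.913×0.12656 = 5.5453.
N = 1.76×10^6/5.5453 = 317386.

317386 cells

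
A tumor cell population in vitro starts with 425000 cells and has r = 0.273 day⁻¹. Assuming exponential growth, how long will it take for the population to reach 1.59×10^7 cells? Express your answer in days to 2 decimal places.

13.27 days

Set N₀·e^(rt) = 1.59×10^7: e^(0.273·t) = 1.59×10^7/425000 = 37.412.
0.273·t = ln(37.412) = 3.622, so t = 3.622/0.273 = 13.267.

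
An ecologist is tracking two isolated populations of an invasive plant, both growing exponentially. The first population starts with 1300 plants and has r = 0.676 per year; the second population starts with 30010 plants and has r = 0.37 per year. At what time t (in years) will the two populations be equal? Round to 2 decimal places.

10.26 years

Set 1300·e^(0.676t) = 30010·e^(0.37t).
e^((0.676 − 0.37)t) = 30010/1300 → e^(0.306·t) = 23.085.
0.306·t = ln(23.085) = 3.1392, so t = 3.1392/0.306 = 10.259.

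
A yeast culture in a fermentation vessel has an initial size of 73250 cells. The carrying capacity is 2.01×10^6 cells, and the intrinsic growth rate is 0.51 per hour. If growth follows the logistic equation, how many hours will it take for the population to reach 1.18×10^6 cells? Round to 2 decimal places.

7.11 hours

A = (K − N₀)/N₀ = (2.01×10^6 − 73250)/73250 = 26.44.
Solve 2.01×10^6/(1 + 26.44·e^(−0.51t)) = 1.18×10^6: 1 + 26.44·e^(−0.51t) = 1.7034, so e^(−0.51t) = 0.026603.
−0.51·t = ln(0.026603) = -3.6267, so t = 3.6267/0.51 = 7.1112.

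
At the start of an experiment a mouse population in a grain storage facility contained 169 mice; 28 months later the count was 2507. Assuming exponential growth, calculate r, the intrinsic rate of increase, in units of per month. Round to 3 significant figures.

From N(t) = N₀·e^(rt): e^(r·28) = 2507/169 = 14.834.
r·28 = ln(14.834) = 2.6969, so r = 2.6969/28 = 0.096319.

0.0963 per month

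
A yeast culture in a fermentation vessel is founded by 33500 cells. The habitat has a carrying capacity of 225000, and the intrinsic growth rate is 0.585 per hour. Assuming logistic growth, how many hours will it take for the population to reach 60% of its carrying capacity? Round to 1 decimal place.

A = (K − N₀)/N₀ = (225000 − 33500)/33500 = 5.7164.
Solve 225000/(1 + 5.7164·e^(−0.585t)) = 135000: 1 + 5.7164·e^(−0.585t) = 1.6667, so e^(−0.585t) = 0.116623.
−0.585·t = ln(0.116623) = -2.1488, so t = 2.1488/0.585 = 3.6732.

3.7 hours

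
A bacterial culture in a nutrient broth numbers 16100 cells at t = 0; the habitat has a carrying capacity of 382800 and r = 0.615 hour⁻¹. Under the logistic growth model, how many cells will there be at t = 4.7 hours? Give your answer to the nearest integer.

168992 cells

A = (K − N₀)/N₀ = (382800 − 16100)/16100 = 22.776.
N(t) = K/(1 + A·e^(−rt)) = 382800/(1 + 22.776×e^(−0.615×4.7)).
e^(−2.89) = 0.055548; denominator = 1 + 22.776×0.055548 = 2.2652.
N = 382800/2.2652 = 168992.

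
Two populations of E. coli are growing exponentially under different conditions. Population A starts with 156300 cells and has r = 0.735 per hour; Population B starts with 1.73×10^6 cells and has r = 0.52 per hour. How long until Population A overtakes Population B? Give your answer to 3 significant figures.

Set 156300·e^(0.735t) = 1.73×10^6·e^(0.52t).
e^((0.735 − 0.52)t) = 1.73×10^6/156300 → e^(0.215·t) = 11.068.
0.215·t = ln(11.068) = 2.4041, so t = 2.4041/0.215 = 11.182.

11.2 hours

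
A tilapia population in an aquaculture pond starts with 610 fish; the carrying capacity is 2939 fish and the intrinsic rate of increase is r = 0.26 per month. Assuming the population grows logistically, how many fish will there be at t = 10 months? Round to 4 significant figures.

A = (K − N₀)/N₀ = (2939 − 610)/610 = 3.818.
N(t) = K/(1 + A·e^(−rt)) = 2939/(1 + 3.818×e^(−0.26×10)).
e^(−2.6) = 0.074274; denominator = 1 + 3.818×0.074274 = 1.2836.
N = 2939/1.2836 = 2289.69.

2290 fish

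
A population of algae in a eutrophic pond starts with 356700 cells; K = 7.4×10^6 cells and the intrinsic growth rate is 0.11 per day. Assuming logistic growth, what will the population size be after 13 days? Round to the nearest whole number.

1292502 cells

A = (K − N₀)/N₀ = (7.4×10^6 − 356700)/356700 = 19.746.
N(t) = K/(1 + A·e^(−rt)) = 7.4×10^6/(1 + 19.746×e^(−0.11×13)).
e^(−1.43) = 0.23931; denominator = 1 + 19.746×0.23931 = 5.7253.
N = 7.4×10^6/5.7253 = 1.292502×10^6.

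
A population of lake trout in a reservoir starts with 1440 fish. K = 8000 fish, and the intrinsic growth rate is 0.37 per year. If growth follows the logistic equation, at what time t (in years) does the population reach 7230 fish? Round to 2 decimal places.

10.15 years

A = (K − N₀)/N₀ = (8000 − 1440)/1440 = 4.5556.
Solve 8000/(1 + 4.5556·e^(−0.37t)) = 7230: 1 + 4.5556·e^(−0.37t) = 1.1065, so e^(−0.37t) = 0.0233782.
−0.37·t = ln(0.0233782) = -3.756, so t = 3.756/0.37 = 10.151.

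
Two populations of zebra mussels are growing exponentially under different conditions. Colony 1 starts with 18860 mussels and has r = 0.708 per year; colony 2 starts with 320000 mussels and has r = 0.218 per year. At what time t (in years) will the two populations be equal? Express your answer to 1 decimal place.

5.8 years

Set 18860·e^(0.708t) = 320000·e^(0.218t).
e^((0.708 − 0.218)t) = 320000/18860 → e^(0.49·t) = 16.967.
0.49·t = ln(16.967) = 2.8313, so t = 2.8313/0.49 = 5.7781.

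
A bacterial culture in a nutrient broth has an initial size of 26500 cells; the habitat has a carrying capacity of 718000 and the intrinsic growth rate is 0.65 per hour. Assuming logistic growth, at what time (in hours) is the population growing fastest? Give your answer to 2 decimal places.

Logistic growth is fastest at N = K/2 = 359000.
A = (K − N₀)/N₀ = 26.094. Set K/(1 + A·e^(−rt)) = K/2 → A·e^(−rt) = 1.
e^(−0.65t) = 1/26.094 = 0.0383225, so t = ln(26.094)/0.65 = 3.2617/0.65 = 5.018.

5.02 hours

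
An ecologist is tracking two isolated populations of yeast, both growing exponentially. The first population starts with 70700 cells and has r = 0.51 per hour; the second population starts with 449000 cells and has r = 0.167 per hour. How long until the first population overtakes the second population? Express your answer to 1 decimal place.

5.4 hours

Set 70700·e^(0.51t) = 449000·e^(0.167t).
e^((0.51 − 0.167)t) = 449000/70700 → e^(0.343·t) = 6.3508.
0.343·t = ln(6.3508) = 1.8486, so t = 1.8486/0.343 = 5.3894.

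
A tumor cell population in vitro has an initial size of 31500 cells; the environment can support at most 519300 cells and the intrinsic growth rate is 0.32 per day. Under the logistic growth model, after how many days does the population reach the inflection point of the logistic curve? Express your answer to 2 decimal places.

Logistic growth is fastest at N = K/2 = 259650.
A = (K − N₀)/N₀ = 15.486. Set K/(1 + A·e^(−rt)) = K/2 → A·e^(−rt) = 1.
e^(−0.32t) = 1/15.486 = 0.0645756, so t = ln(15.486)/0.32 = 2.7399/0.32 = 8.5622.

8.56 days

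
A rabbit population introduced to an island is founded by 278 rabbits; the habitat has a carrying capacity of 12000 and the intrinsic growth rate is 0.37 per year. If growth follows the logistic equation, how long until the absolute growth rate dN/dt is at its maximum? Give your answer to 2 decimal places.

10.11 years

Logistic growth is fastest at N = K/2 = 6000.
A = (K − N₀)/N₀ = 42.165. Set K/(1 + A·e^(−rt)) = K/2 → A·e^(−rt) = 1.
e^(−0.37t) = 1/42.165 = 0.0237161, so t = ln(42.165)/0.37 = 3.7416/0.37 = 10.112.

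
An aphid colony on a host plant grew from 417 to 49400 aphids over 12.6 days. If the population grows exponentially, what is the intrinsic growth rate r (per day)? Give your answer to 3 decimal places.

0.379 per day

From N(t) = N₀·e^(rt): e^(r·12.6) = 49400/417 = 118.47.
r·12.6 = ln(118.47) = 4.7746, so r = 4.7746/12.6 = 0.37894.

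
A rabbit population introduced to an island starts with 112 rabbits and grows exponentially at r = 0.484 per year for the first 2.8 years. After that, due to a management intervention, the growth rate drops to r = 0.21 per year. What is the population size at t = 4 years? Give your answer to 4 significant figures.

Phase 1: N(2.8) = 112·e^(0.484×2.8) = 112·e^1.355 = 434.284.
Phase 2 runs for 4 − 2.8 = 1.2 years at r = 0.21.
N(4) = 434.284·e^(0.21×1.2) = 434.284·e^0.252 = 558.748.

558.7 rabbits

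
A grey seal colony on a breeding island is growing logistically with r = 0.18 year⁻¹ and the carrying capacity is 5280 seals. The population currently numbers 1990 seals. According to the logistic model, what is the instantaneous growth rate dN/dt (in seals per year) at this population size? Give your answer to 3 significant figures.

223 seals per year

dN/dt = rN(1 − N/K) = 0.18 × 1990 × (1 − 1990/5280).
1 − 1990/5280 = 0.62311; dN/dt = 0.18 × 1990 × 0.62311 = 223.2.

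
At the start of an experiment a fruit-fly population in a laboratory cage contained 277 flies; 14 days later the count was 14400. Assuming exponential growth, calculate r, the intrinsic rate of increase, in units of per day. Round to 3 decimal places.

From N(t) = N₀·e^(rt): e^(r·14) = 14400/277 = 51.986.
r·14 = ln(51.986) = 3.951, so r = 3.951/14 = 0.28221.

0.282 per day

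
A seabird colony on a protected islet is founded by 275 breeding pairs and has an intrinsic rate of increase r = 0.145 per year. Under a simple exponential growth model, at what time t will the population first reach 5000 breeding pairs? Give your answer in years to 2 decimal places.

20.00 years

Set N₀·e^(rt) = 5000: e^(0.145·t) = 5000/275 = 18.182.
0.145·t = ln(18.182) = 2.9004, so t = 2.9004/0.145 = 20.003.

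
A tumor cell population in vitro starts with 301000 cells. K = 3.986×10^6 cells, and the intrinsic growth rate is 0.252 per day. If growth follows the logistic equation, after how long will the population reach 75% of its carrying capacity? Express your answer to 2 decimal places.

14.30 days

A = (K − N₀)/N₀ = (3.986×10^6 − 301000)/301000 = 12.243.
Solve 3.986×10^6/(1 + 12.243·e^(−0.252t)) = 2.9895×10^6: 1 + 12.243·e^(−0.252t) = 1.3333, so e^(−0.252t) = 0.0272275.
−0.252·t = ln(0.0272275) = -3.6035, so t = 3.6035/0.252 = 14.3.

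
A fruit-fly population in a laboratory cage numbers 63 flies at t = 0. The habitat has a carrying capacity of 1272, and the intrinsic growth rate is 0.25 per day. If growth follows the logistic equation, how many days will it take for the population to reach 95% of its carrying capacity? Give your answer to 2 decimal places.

23.60 days

A = (K − N₀)/N₀ = (1272 − 63)/63 = 19.19.
Solve 1272/(1 + 19.19·e^(−0.25t)) = 1208.4: 1 + 19.19·e^(−0.25t) = 1.0526, so e^(−0.25t) = 0.00274259.
−0.25·t = ln(0.00274259) = -5.8989, so t = 5.8989/0.25 = 23.595.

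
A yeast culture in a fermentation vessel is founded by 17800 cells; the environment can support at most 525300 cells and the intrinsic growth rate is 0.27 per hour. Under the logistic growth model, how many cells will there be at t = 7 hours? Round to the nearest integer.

98978 cells

A = (K − N₀)/N₀ = (525300 − 17800)/17800 = 28.511.
N(t) = K/(1 + A·e^(−rt)) = 525300/(1 + 28.511×e^(−0.27×7)).
e^(−1.89) = 0.15107; denominator = 1 + 28.511×0.15107 = 5.3072.
N = 525300/5.3072 = 98977.9.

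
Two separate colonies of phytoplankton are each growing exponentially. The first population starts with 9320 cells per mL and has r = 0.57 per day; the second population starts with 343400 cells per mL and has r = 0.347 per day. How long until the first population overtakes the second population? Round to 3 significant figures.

Set 9320·e^(0.57t) = 343400·e^(0.347t).
e^((0.57 − 0.347)t) = 343400/9320 → e^(0.223·t) = 36.845.
0.223·t = ln(36.845) = 3.6067, so t = 3.6067/0.223 = 16.174.

16.2 days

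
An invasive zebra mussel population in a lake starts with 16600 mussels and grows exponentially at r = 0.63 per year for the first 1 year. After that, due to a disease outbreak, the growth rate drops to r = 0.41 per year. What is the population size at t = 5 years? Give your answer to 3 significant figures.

161000 mussels

Phase 1: N(1) = 16600·e^(0.63×1) = 16600·e^0.63 = 31168.3.
Phase 2 runs for 5 − 1 = 4 years at r = 0.41.
N(5) = 31168.3·e^(0.41×4) = 31168.3·e^1.64 = 160678.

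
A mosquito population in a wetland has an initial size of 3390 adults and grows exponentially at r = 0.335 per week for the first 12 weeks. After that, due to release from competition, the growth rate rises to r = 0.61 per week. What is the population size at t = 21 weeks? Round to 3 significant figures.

45700000 adults

Phase 1: N(12) = 3390·e^(0.335×12) = 3390·e^4.02 = 188827.
Phase 2 runs for 21 − 12 = 9 weeks at r = 0.61.
N(21) = 188827·e^(0.61×9) = 188827·e^5.49 = 4.574464×10^7.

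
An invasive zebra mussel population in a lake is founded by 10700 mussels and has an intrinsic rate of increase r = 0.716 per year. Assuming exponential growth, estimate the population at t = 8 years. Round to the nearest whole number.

3288687 mussels

N(t) = N₀·e^(rt) = 10700 × e^(0.716×8) = 10700 × e^5.728.
e^5.728 ≈ 307.35, so N ≈ 10700 × 307.35 = 3.288687×10^6.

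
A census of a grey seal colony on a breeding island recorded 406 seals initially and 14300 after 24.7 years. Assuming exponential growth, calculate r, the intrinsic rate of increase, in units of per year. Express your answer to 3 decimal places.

From N(t) = N₀·e^(rt): e^(r·24.7) = 14300/406 = 35.222.
r·24.7 = ln(35.222) = 3.5617, so r = 3.5617/24.7 = 0.1442.

0.144 per year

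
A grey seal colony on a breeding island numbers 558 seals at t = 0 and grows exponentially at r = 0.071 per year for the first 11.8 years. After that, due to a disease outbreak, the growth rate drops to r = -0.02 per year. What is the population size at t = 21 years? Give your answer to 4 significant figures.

Phase 1: N(11.8) = 558·e^(0.071×11.8) = 558·e^0.8378 = 1289.69.
Phase 2 runs for 21 − 11.8 = 9.2 years at r = -0.02.
N(21) = 1289.69·e^(-0.02×9.2) = 1289.69·e^-0.184 = 1072.94.

1073 seals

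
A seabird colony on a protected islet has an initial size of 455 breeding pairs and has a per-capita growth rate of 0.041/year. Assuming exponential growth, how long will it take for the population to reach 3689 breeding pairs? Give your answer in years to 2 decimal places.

Set N₀·e^(rt) = 3689: e^(0.041·t) = 3689/455 = 8.1077.
0.041·t = ln(8.1077) = 2.0928, so t = 2.0928/0.041 = 51.044.

51.04 years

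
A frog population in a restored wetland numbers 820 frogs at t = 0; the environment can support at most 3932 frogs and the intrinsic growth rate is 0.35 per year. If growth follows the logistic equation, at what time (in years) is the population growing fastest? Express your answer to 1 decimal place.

3.8 years

Logistic growth is fastest at N = K/2 = 1966.
A = (K − N₀)/N₀ = 3.7951. Set K/(1 + A·e^(−rt)) = K/2 → A·e^(−rt) = 1.
e^(−0.35t) = 1/3.7951 = 0.263496, so t = ln(3.7951)/0.35 = 1.3337/0.35 = 3.8106.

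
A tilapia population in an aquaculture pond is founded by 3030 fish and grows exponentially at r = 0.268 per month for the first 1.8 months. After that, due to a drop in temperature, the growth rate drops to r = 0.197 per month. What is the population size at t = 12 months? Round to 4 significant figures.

Phase 1: N(1.8) = 3030·e^(0.268×1.8) = 3030·e^0.4824 = 4908.47.
Phase 2 runs for 12 − 1.8 = 10.2 months at r = 0.197.
N(12) = 4908.47·e^(0.197×10.2) = 4908.47·e^2.009 = 36611.5.

36610 fish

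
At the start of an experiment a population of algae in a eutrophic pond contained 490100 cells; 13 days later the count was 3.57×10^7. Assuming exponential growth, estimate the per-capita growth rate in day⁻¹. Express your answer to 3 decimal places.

0.330 per day

From N(t) = N₀·e^(rt): e^(r·13) = 3.57×10^7/490100 = 72.842.
r·13 = ln(72.842) = 4.2883, so r = 4.2883/13 = 0.32987.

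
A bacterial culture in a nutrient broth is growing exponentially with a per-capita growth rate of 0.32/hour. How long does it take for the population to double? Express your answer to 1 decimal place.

Doubling time t_d = ln(2)/r = 0.6931/0.32 = 2.1661.

2.2 hours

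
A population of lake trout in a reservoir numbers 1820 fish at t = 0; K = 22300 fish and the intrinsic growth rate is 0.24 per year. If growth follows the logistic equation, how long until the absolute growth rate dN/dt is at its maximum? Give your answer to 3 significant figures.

Logistic growth is fastest at N = K/2 = 11150.
A = (K − N₀)/N₀ = 11.253. Set K/(1 + A·e^(−rt)) = K/2 → A·e^(−rt) = 1.
e^(−0.24t) = 1/11.253 = 0.0888672, so t = ln(11.253)/0.24 = 2.4206/0.24 = 10.086.

10.1 years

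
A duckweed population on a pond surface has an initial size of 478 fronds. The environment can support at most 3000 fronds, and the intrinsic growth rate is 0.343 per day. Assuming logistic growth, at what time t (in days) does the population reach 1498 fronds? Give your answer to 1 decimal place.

4.8 days

A = (K − N₀)/N₀ = (3000 − 478)/478 = 5.2762.
Solve 3000/(1 + 5.2762·e^(−0.343t)) = 1498: 1 + 5.2762·e^(−0.343t) = 2.0027, so e^(−0.343t) = 0.190038.
−0.343·t = ln(0.190038) = -1.6605, so t = 1.6605/0.343 = 4.8412.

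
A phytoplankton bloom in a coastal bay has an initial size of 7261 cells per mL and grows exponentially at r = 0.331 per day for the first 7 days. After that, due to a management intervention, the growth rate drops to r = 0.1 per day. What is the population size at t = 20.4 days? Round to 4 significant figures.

281300 cells per mL

Phase 1: N(7) = 7261·e^(0.331×7) = 7261·e^2.317 = 73664.2.
Phase 2 runs for 20.4 − 7 = 13.4 days at r = 0.1.
N(20.4) = 73664.2·e^(0.1×13.4) = 73664.2·e^1.34 = 281327.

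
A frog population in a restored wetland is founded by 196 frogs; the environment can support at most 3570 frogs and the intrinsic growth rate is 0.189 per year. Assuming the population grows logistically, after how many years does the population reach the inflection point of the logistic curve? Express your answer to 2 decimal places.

Logistic growth is fastest at N = K/2 = 1785.
A = (K − N₀)/N₀ = 17.214. Set K/(1 + A·e^(−rt)) = K/2 → A·e^(−rt) = 1.
e^(−0.189t) = 1/17.214 = 0.0580913, so t = ln(17.214)/0.189 = 2.8457/0.189 = 15.057.

15.06 years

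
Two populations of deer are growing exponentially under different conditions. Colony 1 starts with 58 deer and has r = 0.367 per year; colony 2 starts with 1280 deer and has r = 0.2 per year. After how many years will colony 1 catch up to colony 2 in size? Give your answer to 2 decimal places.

18.53 years

Set 58·e^(0.367t) = 1280·e^(0.2t).
e^((0.367 − 0.2)t) = 1280/58 → e^(0.167·t) = 22.069.
0.167·t = ln(22.069) = 3.0942, so t = 3.0942/0.167 = 18.528.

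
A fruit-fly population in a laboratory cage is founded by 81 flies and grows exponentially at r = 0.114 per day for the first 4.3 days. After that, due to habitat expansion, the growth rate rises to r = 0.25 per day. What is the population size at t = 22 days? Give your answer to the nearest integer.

Phase 1: N(4.3) = 81·e^(0.114×4.3) = 81·e^0.4902 = 132.244.
Phase 2 runs for 22 − 4.3 = 17.7 days at r = 0.25.
N(22) = 132.244·e^(0.25×17.7) = 132.244·e^4.425 = 11044.1.

11044 flies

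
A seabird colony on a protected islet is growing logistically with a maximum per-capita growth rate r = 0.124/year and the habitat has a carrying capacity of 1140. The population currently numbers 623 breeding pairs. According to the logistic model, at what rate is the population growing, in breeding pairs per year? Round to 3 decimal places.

35.034 breeding pairs per year

dN/dt = rN(1 − N/K) = 0.124 × 623 × (1 − 623/1140).
1 − 623/1140 = 0.45351; dN/dt = 0.124 × 623 × 0.45351 = 35.034.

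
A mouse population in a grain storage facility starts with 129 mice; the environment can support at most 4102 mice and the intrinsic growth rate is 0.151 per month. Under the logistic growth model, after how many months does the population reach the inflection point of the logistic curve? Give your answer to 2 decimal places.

Logistic growth is fastest at N = K/2 = 2051.
A = (K − N₀)/N₀ = 30.798. Set K/(1 + A·e^(−rt)) = K/2 → A·e^(−rt) = 1.
e^(−0.151t) = 1/30.798 = 0.0324692, so t = ln(30.798)/0.151 = 3.4275/0.151 = 22.698.

22.70 months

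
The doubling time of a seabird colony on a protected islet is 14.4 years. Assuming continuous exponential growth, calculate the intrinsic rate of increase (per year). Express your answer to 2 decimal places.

r = ln(2)/t_d = 0.6931/14.4 = 0.048135.

0.05 per year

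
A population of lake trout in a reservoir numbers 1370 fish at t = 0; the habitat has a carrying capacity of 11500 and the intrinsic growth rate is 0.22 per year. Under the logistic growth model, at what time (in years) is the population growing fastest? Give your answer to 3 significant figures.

9.09 years

Logistic growth is fastest at N = K/2 = 5750.
A = (K − N₀)/N₀ = 7.3942. Set K/(1 + A·e^(−rt)) = K/2 → A·e^(−rt) = 1.
e^(−0.22t) = 1/7.3942 = 0.135242, so t = ln(7.3942)/0.22 = 2.0007/0.22 = 9.094.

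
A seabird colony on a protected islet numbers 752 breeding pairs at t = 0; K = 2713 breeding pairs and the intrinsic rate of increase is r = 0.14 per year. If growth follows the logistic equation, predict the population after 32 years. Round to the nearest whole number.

A = (K − N₀)/N₀ = (2713 − 752)/752 = 2.6077.
N(t) = K/(1 + A·e^(−rt)) = 2713/(1 + 2.6077×e^(−0.14×32)).
e^(−4.48) = 0.011333; denominator = 1 + 2.6077×0.011333 = 1.0296.
N = 2713/1.0296 = 2635.12.

2635 breeding pairs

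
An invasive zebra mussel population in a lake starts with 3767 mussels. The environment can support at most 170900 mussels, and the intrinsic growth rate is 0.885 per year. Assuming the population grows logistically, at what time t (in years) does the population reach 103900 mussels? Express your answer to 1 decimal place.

A = (K − N₀)/N₀ = (170900 − 3767)/3767 = 44.368.
Solve 170900/(1 + 44.368·e^(−0.885t)) = 103900: 1 + 44.368·e^(−0.885t) = 1.6449, so e^(−0.885t) = 0.0145343.
−0.885·t = ln(0.0145343) = -4.2312, so t = 4.2312/0.885 = 4.7811.

4.8 years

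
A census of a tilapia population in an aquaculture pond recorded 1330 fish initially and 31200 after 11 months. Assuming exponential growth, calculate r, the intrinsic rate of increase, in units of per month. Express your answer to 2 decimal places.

From N(t) = N₀·e^(rt): e^(r·11) = 31200/1330 = 23.459.
r·11 = ln(23.459) = 3.1552, so r = 3.1552/11 = 0.28684.

0.29 per month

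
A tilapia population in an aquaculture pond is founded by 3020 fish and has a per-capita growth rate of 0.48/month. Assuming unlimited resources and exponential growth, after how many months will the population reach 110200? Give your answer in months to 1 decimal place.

Set N₀·e^(rt) = 110200: e^(0.48·t) = 110200/3020 = 36.49.
0.48·t = ln(36.49) = 3.597, so t = 3.597/0.48 = 7.4938.

7.5 months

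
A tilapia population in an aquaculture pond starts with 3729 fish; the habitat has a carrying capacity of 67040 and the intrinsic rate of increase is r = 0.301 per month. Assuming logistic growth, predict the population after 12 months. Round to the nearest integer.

45969 fish

A = (K − N₀)/N₀ = (67040 − 3729)/3729 = 16.978.
N(t) = K/(1 + A·e^(−rt)) = 67040/(1 + 16.978×e^(−0.301×12)).
e^(−3.612) = 0.026998; denominator = 1 + 16.978×0.026998 = 1.4584.
N = 67040/1.4584 = 45969.2.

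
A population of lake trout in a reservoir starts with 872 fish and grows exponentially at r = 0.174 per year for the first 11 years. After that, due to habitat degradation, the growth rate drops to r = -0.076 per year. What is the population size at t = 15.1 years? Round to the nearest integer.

Phase 1: N(11) = 872·e^(0.174×11) = 872·e^1.914 = 5912.3.
Phase 2 runs for 15.1 − 11 = 4.1 years at r = -0.076.
N(15.1) = 5912.3·e^(-0.076×4.1) = 5912.3·e^-0.3116 = 4329.42.

4329 fish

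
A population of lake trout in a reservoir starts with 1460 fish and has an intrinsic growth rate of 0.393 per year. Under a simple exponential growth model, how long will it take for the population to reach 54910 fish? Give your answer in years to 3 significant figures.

9.23 years

Set N₀·e^(rt) = 54910: e^(0.393·t) = 54910/1460 = 37.61.
0.393·t = ln(37.61) = 3.6273, so t = 3.6273/0.393 = 9.2297.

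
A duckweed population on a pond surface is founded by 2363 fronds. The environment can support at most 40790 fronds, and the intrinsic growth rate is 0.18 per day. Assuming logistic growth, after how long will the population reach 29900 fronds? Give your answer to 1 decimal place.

21.1 days

A = (K − N₀)/N₀ = (40790 − 2363)/2363 = 16.262.
Solve 40790/(1 + 16.262·e^(−0.18t)) = 29900: 1 + 16.262·e^(−0.18t) = 1.3642, so e^(−0.18t) = 0.0223967.
−0.18·t = ln(0.0223967) = -3.7988, so t = 3.7988/0.18 = 21.105.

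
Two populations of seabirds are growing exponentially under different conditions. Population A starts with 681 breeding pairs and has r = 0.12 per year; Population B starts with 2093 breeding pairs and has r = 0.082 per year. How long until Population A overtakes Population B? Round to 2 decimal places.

29.55 years

Set 681·e^(0.12t) = 2093·e^(0.082t).
e^((0.12 − 0.082)t) = 2093/681 → e^(0.038·t) = 3.0734.
0.038·t = ln(3.0734) = 1.1228, so t = 1.1228/0.038 = 29.547.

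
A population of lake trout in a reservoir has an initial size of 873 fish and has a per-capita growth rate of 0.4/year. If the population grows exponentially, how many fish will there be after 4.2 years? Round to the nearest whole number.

4684 fish

N(t) = N₀·e^(rt) = 873 × e^(0.4×4.2) = 873 × e^1.68.
e^1.68 ≈ 5.3656, so N ≈ 873 × 5.3656 = 4684.13.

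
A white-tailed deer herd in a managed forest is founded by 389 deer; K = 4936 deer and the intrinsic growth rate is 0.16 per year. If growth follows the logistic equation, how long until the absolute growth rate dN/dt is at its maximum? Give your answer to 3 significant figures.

15.4 years

Logistic growth is fastest at N = K/2 = 2468.
A = (K − N₀)/N₀ = 11.689. Set K/(1 + A·e^(−rt)) = K/2 → A·e^(−rt) = 1.
e^(−0.16t) = 1/11.689 = 0.0855509, so t = ln(11.689)/0.16 = 2.4586/0.16 = 15.367.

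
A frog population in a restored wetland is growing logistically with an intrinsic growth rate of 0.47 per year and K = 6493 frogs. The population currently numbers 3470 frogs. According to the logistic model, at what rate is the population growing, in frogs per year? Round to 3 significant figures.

759 frogs per year

dN/dt = rN(1 − N/K) = 0.47 × 3470 × (1 − 3470/6493).
1 − 3470/6493 = 0.46558; dN/dt = 0.47 × 3470 × 0.46558 = 759.31.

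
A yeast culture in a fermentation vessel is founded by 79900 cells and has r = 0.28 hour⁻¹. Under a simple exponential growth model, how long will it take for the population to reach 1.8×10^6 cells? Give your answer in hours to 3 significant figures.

Set N₀·e^(rt) = 1.8×10^6: e^(0.28·t) = 1.8×10^6/79900 = 22.528.
0.28·t = ln(22.528) = 3.1148, so t = 3.1148/0.28 = 11.124.

11.1 hours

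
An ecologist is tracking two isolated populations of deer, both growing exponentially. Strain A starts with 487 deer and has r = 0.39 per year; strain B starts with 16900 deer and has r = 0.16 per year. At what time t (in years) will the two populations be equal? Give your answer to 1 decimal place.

15.4 years

Set 487·e^(0.39t) = 16900·e^(0.16t).
e^((0.39 − 0.16)t) = 16900/487 → e^(0.23·t) = 34.702.
0.23·t = ln(34.702) = 3.5468, so t = 3.5468/0.23 = 15.421.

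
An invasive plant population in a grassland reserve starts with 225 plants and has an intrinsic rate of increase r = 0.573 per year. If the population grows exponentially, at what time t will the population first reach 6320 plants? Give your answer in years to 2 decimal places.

5.82 years

Set N₀·e^(rt) = 6320: e^(0.573·t) = 6320/225 = 28.089.
0.573·t = ln(28.089) = 3.3354, so t = 3.3354/0.573 = 5.8209.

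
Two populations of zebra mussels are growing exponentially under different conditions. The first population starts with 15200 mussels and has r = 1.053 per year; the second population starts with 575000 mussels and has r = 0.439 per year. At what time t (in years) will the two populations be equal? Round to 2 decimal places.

5.92 years

Set 15200·e^(1.053t) = 575000·e^(0.439t).
e^((1.053 − 0.439)t) = 575000/15200 → e^(0.614·t) = 37.829.
0.614·t = ln(37.829) = 3.6331, so t = 3.6331/0.614 = 5.9171.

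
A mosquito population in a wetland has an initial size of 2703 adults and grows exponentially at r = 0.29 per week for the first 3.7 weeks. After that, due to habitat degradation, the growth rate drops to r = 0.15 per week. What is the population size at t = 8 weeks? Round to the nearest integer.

15065 adults

Phase 1: N(3.7) = 2703·e^(0.29×3.7) = 2703·e^1.073 = 7903.95.
Phase 2 runs for 8 − 3.7 = 4.3 weeks at r = 0.15.
N(8) = 7903.95·e^(0.15×4.3) = 7903.95·e^0.645 = 15064.8.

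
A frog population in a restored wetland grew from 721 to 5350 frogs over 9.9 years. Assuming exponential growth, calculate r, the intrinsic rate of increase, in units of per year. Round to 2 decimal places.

0.20 per year

From N(t) = N₀·e^(rt): e^(r·9.9) = 5350/721 = 7.4202.
r·9.9 = ln(7.4202) = 2.0042, so r = 2.0042/9.9 = 0.20245.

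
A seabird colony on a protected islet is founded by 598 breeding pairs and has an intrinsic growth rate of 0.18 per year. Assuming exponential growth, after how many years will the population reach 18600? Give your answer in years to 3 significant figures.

Set N₀·e^(rt) = 18600: e^(0.18·t) = 18600/598 = 31.104.
0.18·t = ln(31.104) = 3.4373, so t = 3.4373/0.18 = 19.096.

19.1 years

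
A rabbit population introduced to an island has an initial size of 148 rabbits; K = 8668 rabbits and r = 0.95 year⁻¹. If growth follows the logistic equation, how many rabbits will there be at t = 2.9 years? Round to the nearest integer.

A = (K − N₀)/N₀ = (8668 − 148)/148 = 57.568.
N(t) = K/(1 + A·e^(−rt)) = 8668/(1 + 57.568×e^(−0.95×2.9)).
e^(−2.755) = 0.063609; denominator = 1 + 57.568×0.063609 = 4.6618.
N = 8668/4.6618 = 1859.36.

1859 rabbits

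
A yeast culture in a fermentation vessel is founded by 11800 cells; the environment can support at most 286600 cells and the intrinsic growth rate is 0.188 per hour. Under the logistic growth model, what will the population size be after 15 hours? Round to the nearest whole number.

A = (K − N₀)/N₀ = (286600 − 11800)/11800 = 23.288.
N(t) = K/(1 + A·e^(−rt)) = 286600/(1 + 23.288×e^(−0.188×15)).
e^(−2.82) = 0.059606; denominator = 1 + 23.288×0.059606 = 2.3881.
N = 286600/2.3881 = 120011.

120011 cells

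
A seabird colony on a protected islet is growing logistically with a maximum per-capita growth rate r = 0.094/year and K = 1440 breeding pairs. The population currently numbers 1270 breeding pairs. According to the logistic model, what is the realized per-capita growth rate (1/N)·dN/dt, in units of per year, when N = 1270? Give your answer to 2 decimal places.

0.01 per year

(1/N)·dN/dt = r(1 − N/K) = 0.094 × (1 − 1270/1440).
= 0.094 × 0.11806 = 0.011097.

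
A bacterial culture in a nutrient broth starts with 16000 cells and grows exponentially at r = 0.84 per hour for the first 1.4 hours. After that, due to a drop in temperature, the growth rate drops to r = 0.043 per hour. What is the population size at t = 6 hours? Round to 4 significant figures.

Phase 1: N(1.4) = 16000·e^(0.84×1.4) = 16000·e^1.176 = 51862.1.
Phase 2 runs for 6 − 1.4 = 4.6 hours at r = 0.043.
N(6) = 51862.1·e^(0.043×4.6) = 51862.1·e^0.1978 = 63205.3.

63210 cells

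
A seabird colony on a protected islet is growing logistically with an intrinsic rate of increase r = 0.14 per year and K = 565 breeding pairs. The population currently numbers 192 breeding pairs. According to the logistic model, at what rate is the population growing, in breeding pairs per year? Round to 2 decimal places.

dN/dt = rN(1 − N/K) = 0.14 × 192 × (1 − 192/565).
1 − 192/565 = 0.66018; dN/dt = 0.14 × 192 × 0.66018 = 17.746.

17.75 breeding pairs per year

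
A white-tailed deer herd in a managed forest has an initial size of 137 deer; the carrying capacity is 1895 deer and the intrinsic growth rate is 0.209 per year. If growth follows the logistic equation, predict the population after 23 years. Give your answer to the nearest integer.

A = (K − N₀)/N₀ = (1895 − 137)/137 = 12.832.
N(t) = K/(1 + A·e^(−rt)) = 1895/(1 + 12.832×e^(−0.209×23)).
e^(−4.807) = 0.0081723; denominator = 1 + 12.832×0.0081723 = 1.1049.
N = 1895/1.1049 = 1715.14.

1715 deer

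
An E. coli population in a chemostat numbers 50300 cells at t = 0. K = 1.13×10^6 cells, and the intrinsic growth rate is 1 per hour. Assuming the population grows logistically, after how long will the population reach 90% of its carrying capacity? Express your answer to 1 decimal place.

5.3 hours

A = (K − N₀)/N₀ = (1.13×10^6 − 50300)/50300 = 21.465.
Solve 1.13×10^6/(1 + 21.465·e^(−1t)) = 1.017×10^6: 1 + 21.465·e^(−1t) = 1.1111, so e^(−1t) = 0.00517633.
−1·t = ln(0.00517633) = -5.2637, so t = 5.2637/1 = 5.2637.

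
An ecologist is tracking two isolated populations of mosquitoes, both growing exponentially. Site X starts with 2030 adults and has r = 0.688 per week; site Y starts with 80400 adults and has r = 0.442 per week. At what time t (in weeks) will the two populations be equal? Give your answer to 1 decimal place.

15.0 weeks

Set 2030·e^(0.688t) = 80400·e^(0.442t).
e^((0.688 − 0.442)t) = 80400/2030 → e^(0.246·t) = 39.606.
0.246·t = ln(39.606) = 3.679, so t = 3.679/0.246 = 14.955.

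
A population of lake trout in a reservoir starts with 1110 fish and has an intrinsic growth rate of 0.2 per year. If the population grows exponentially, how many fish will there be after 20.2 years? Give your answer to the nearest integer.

63077 fish

N(t) = N₀·e^(rt) = 1110 × e^(0.2×20.2) = 1110 × e^4.04.
e^4.04 ≈ 56.826, so N ≈ 1110 × 56.826 = 63077.2.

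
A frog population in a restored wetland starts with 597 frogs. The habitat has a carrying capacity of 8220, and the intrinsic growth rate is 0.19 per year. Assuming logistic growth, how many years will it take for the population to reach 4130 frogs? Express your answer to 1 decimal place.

A = (K − N₀)/N₀ = (8220 − 597)/597 = 12.769.
Solve 8220/(1 + 12.769·e^(−0.19t)) = 4130: 1 + 12.769·e^(−0.19t) = 1.9903, so e^(−0.19t) = 0.0775571.
−0.19·t = ln(0.0775571) = -2.5567, so t = 2.5567/0.19 = 13.457.

13.5 years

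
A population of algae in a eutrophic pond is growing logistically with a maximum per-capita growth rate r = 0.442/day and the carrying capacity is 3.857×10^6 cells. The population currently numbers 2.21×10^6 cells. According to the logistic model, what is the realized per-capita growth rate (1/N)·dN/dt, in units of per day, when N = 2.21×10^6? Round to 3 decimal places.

(1/N)·dN/dt = r(1 − N/K) = 0.442 × (1 − 2.21×10^6/3.857×10^6).
= 0.442 × 0.42702 = 0.18874.

0.189 per day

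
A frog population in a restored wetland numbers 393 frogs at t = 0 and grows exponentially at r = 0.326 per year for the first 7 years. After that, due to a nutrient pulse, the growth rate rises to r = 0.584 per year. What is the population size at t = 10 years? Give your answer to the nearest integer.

22199 frogs

Phase 1: N(7) = 393·e^(0.326×7) = 393·e^2.282 = 3849.93.
Phase 2 runs for 10 − 7 = 3 years at r = 0.584.
N(10) = 3849.93·e^(0.584×3) = 3849.93·e^1.752 = 22199.2.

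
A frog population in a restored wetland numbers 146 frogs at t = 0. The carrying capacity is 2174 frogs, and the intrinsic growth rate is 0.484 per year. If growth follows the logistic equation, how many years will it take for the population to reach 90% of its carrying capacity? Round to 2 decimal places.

9.98 years

A = (K − N₀)/N₀ = (2174 − 146)/146 = 13.89.
Solve 2174/(1 + 13.89·e^(−0.484t)) = 1956.6: 1 + 13.89·e^(−0.484t) = 1.1111, so e^(−0.484t) = 0.00799912.
−0.484·t = ln(0.00799912) = -4.8284, so t = 4.8284/0.484 = 9.9761.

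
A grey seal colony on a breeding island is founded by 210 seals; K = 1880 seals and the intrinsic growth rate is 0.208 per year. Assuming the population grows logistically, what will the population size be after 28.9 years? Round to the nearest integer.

A = (K − N₀)/N₀ = (1880 − 210)/210 = 7.9524.
N(t) = K/(1 + A·e^(−rt)) = 1880/(1 + 7.9524×e^(−0.208×28.9)).
e^(−6.011) = 0.0024511; denominator = 1 + 7.9524×0.0024511 = 1.0195.
N = 1880/1.0195 = 1844.05.

1844 seals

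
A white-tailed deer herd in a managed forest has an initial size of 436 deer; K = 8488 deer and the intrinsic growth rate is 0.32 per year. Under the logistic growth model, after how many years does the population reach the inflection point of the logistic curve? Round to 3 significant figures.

9.11 years

Logistic growth is fastest at N = K/2 = 4244.
A = (K − N₀)/N₀ = 18.468. Set K/(1 + A·e^(−rt)) = K/2 → A·e^(−rt) = 1.
e^(−0.32t) = 1/18.468 = 0.054148, so t = ln(18.468)/0.32 = 2.916/0.32 = 9.1126.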